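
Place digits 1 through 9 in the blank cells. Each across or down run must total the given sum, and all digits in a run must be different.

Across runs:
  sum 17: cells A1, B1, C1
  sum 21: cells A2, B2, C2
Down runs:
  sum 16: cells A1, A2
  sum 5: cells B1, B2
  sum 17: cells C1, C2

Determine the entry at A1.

16 in 2 cells must be {7,9}; 17 in 2 cells must be {8,9}.
The 21 across and the 5 down share only 4, so B2 = 4.
B1 = 5 − 4 = 1 completes the 5 down.
Given what's placed, C1 must be 9 to fit the 17 across and 17 down.
A2 = 9: the only remaining digit allowed by both the 21 across and the 16 down.
C2 = 21 − 13 = 8 completes the 21 across.
A1 = 17 − 10 = 7 completes the 17 across.

7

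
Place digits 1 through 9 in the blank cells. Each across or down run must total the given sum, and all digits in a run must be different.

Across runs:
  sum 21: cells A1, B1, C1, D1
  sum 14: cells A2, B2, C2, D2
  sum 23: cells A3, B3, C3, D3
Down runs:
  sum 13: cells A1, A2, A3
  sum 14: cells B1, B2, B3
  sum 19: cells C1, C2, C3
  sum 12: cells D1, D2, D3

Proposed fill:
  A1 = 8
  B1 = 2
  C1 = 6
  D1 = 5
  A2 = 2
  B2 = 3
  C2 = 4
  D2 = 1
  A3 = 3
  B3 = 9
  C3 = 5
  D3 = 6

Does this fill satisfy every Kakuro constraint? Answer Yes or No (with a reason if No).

No — the down run C1–C3 sums to 15, not 19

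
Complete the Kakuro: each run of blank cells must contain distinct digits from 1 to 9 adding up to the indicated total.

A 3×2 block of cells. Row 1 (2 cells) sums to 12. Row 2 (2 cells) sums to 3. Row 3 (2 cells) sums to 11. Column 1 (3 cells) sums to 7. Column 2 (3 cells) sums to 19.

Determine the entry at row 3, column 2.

9

3 in 2 cells must be {1,2}; 7 in 3 cells must be {1,2,4}.
The 12 across and the 7 down share only 4, so (1,1) = 4.
(1,2) = 12 − 4 = 8 completes the 12 across.
Given what's placed, (2,2) must be 2 to fit the 3 across and 19 down.
(3,1) = 2: the only remaining digit allowed by both the 11 across and the 7 down.
(3,2) = 11 − 2 = 9 completes the 11 across.
(2,1) = 3 − 2 = 1 completes the 3 across.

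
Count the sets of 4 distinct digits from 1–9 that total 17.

9

4 distinct digits from 1–9 sum between 10 and 30.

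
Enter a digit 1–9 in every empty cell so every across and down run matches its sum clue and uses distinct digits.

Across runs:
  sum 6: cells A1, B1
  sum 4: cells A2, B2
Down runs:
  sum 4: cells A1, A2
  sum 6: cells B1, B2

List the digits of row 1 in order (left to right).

1 5

4 in 2 cells must be {1,3}.
The 6 across and the 4 down share only 1, so A1 = 1.
B1 = 6 − 1 = 5 completes the 6 across.
A2 = 4 − 1 = 3 completes the 4 down.
B2 = 4 − 3 = 1 completes the 4 across.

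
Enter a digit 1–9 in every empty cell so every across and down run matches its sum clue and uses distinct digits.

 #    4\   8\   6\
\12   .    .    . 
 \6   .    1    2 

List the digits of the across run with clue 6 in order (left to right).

3 1 2

6 in 3 cells must be {1,2,3}; 4 in 2 cells must be {1,3}.
R1C2 = 8 − 1 = 7 completes the 8 down.
R1C3 = 6 − 2 = 4 completes the 6 down.
R2C1 = 6 − 3 = 3 completes the 6 across.
R1C1 = 12 − 11 = 1 completes the 12 across.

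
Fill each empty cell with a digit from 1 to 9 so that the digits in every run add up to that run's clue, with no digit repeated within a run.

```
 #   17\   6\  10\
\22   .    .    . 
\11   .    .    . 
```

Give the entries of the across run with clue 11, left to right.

8 1 2

17 in 2 cells must be {8,9}.
The 22 across and the 6 down share only 5, so R1C2 = 5.
The 11 across and the 17 down share only 8, so R2C1 = 8.
R2C2 = 6 − 5 = 1 completes the 6 down.
R2C3 = 11 − 9 = 2 completes the 11 across.
R1C1 = 17 − 8 = 9 completes the 17 down.
R1C3 = 22 − 14 = 8 completes the 22 across.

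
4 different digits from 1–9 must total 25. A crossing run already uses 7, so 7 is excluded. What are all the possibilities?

{2,6,8,9}; {3,5,8,9}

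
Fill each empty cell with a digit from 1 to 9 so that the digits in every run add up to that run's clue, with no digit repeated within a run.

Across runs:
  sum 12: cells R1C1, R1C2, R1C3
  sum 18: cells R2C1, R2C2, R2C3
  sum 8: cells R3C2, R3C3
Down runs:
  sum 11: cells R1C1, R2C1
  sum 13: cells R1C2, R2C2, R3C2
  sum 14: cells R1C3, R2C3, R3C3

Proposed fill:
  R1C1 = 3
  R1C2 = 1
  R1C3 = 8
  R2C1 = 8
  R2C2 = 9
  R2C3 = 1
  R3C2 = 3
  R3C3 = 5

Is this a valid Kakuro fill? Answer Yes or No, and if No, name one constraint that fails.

Across: 3+1+8=12; 8+9+1=18; 3+5=8. Down: 3+8=11; 1+9+3=13; 8+1+5=14. No digit repeats within any run.

Yes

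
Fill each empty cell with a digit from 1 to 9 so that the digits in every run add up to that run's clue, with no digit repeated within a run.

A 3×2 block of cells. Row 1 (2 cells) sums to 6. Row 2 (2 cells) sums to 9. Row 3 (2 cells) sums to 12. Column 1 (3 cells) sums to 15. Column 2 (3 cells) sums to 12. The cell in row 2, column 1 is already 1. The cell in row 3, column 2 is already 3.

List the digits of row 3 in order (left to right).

(1,1) = 5: the only remaining digit allowed by both the 6 across and the 15 down.
(1,2) = 6 − 5 = 1 completes the 6 across.
(2,2) = 9 − 1 = 8 completes the 9 across.
(3,1) = 12 − 3 = 9 completes the 12 across.

9, 3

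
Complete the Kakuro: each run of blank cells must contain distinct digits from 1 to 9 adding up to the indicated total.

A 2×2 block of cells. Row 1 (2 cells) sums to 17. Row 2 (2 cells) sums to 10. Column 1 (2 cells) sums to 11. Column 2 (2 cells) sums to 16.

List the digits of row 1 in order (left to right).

8 9

17 in 2 cells must be {8,9}; 16 in 2 cells must be {7,9}.
The 17 across and the 16 down share only 9, so (1,2) = 9.
(2,2) = 16 − 9 = 7 completes the 16 down.
(1,1) = 17 − 9 = 8 completes the 17 across.
(2,1) = 10 − 7 = 3 completes the 10 across.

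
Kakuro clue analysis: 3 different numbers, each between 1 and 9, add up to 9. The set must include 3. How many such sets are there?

2

3 distinct digits from 1–9 sum between 6 and 24.
Keeping only sets containing 3.
Enumerating: {1,3,5}, {2,3,4}.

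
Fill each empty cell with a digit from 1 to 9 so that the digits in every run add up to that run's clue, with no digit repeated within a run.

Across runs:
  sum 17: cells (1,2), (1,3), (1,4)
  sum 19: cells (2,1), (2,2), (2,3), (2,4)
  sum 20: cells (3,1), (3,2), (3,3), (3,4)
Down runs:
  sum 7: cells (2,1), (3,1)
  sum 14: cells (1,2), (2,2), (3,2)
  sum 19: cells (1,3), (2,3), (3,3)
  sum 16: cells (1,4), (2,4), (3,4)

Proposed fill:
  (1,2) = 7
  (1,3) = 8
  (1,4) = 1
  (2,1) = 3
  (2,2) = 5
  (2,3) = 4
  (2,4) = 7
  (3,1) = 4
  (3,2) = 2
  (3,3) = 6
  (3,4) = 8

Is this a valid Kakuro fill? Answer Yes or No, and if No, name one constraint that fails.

No — the down run (1,3)–(3,3) sums to 18, not 19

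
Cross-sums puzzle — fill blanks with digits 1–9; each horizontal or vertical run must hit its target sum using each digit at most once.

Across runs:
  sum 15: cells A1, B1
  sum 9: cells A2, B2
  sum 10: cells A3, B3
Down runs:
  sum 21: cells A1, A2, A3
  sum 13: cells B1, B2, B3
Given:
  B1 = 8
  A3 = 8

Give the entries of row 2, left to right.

6 3

A1 = 15 − 8 = 7 completes the 15 across.
A2 = 21 − 15 = 6 completes the 21 down.
B2 = 9 − 6 = 3 completes the 9 across.
B3 = 10 − 8 = 2 completes the 10 across.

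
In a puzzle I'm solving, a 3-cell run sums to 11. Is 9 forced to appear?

No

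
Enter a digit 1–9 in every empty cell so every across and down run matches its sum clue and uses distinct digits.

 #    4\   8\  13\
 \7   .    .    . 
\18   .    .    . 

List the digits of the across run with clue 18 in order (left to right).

3, 6, 9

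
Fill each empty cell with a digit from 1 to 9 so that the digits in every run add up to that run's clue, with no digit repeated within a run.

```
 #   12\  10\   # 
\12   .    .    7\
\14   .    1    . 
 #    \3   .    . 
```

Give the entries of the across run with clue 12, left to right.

3 in 2 cells must be {1,2}.
R3C2 = 2: the only remaining digit allowed by both the 3 across and the 10 down.
R3C3 = 3 − 2 = 1 completes the 3 across.
R1C2 = 10 − 3 = 7 completes the 10 down.
R2C3 = 7 − 1 = 6 completes the 7 down.
R1C1 = 12 − 7 = 5 completes the 12 across.
R2C1 = 14 − 7 = 7 completes the 14 across.

5, 7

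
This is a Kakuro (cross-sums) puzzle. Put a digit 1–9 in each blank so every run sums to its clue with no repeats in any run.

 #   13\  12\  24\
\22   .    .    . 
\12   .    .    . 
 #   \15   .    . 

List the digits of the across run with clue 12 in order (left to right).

4 1 7

24 in 3 cells must be {7,8,9}.
Nothing is forced directly, so branch on R2C3, whose candidates are 7 or 8 or 9. If R2C3 = 8: then R2C1 would have to be in {1,3} for the 12 across but in {4,5,6,7,8,9} for the 13 down — contradiction. If R2C3 = 9: then R2C1 would have to be in {1,2} for the 12 across but in {4,5,6,7,8,9} for the 13 down — contradiction. So R2C3 = 7.
Given what's placed, R2C1 must be 4 to fit the 12 across and 13 down.
R2C2 = 12 − 11 = 1 completes the 12 across.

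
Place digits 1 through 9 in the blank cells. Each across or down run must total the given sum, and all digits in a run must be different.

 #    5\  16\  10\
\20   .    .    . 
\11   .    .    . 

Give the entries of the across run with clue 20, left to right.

4, 9, 7

16 in 2 cells must be {7,9}.
The 11 across and the 16 down share only 7, so R2C2 = 7.
R1C2 = 16 − 7 = 9 completes the 16 down.
Nothing is forced directly, so branch on R2C1, whose candidates are 1 or 3. If R2C1 = 3: then R1C1 would have to be in {3,4,5,6,7,8} for the 20 across but in {2} for the 5 down — contradiction. So R2C1 = 1.
R1C1 = 5 − 1 = 4 completes the 5 down.
R1C3 = 20 − 13 = 7 completes the 20 across.
R2C3 = 11 − 8 = 3 completes the 11 across.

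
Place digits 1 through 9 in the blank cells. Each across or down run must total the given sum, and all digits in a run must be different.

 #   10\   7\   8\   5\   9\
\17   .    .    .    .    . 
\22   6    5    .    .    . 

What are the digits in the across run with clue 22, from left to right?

6 5 1 2 8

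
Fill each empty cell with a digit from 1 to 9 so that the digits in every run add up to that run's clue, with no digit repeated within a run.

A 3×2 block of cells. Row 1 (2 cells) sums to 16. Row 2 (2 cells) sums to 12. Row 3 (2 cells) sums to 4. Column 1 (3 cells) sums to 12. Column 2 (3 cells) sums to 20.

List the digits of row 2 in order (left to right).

4 8

16 in 2 cells must be {7,9}; 4 in 2 cells must be {1,3}.
The 4 across and the 20 down share only 3, so (3,2) = 3.
Given what's placed, (1,2) must be 9 to fit the 16 across and 20 down.
(2,2) = 20 − 12 = 8 completes the 20 down.
(3,1) = 4 − 3 = 1 completes the 4 across.
(1,1) = 16 − 9 = 7 completes the 16 across.
(2,1) = 12 − 8 = 4 completes the 12 across.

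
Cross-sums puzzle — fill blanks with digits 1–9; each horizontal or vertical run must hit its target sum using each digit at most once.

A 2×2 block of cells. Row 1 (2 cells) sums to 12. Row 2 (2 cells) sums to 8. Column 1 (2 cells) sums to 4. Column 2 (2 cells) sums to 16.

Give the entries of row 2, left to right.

1 7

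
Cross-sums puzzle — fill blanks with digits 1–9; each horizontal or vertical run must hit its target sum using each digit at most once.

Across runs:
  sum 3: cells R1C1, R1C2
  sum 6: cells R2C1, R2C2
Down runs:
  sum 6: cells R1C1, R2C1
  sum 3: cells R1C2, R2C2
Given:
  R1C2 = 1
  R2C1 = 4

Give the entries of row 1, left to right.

3 in 2 cells must be {1,2}.
R1C1 = 3 − 1 = 2 completes the 3 across.
R2C2 = 6 − 4 = 2 completes the 6 across.

2 1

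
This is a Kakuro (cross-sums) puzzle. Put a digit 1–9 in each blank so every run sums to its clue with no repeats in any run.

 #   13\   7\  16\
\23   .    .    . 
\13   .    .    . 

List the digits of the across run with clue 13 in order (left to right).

5 1 7

23 in 3 cells must be {6,8,9}; 16 in 2 cells must be {7,9}.
The 23 across and the 7 down share only 6, so R1C2 = 6.
Given what's placed, R1C3 must be 9 to fit the 23 across and 16 down.
R2C2 = 7 − 6 = 1 completes the 7 down.
R2C3 = 16 − 9 = 7 completes the 16 down.
R1C1 = 23 − 15 = 8 completes the 23 across.
R2C1 = 13 − 8 = 5 completes the 13 across.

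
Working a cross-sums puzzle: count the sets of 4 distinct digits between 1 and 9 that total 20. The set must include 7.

4 distinct digits from 1–9 sum between 10 and 30.
Keeping only sets containing 7.
Enumerating: {1,3,7,9}, {1,4,7,8}, {2,3,7,8}, {2,5,6,7}, {3,4,6,7}.

5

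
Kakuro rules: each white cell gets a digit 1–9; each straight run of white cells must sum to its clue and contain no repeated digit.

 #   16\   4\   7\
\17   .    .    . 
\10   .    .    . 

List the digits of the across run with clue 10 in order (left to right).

16 in 2 cells must be {7,9}; 4 in 2 cells must be {1,3}.
The 10 across and the 16 down share only 7, so R2C1 = 7.
Given what's placed, R2C2 must be 1 to fit the 10 across and 4 down.
R2C3 = 10 − 8 = 2 completes the 10 across.
R1C1 = 16 − 7 = 9 completes the 16 down.
R1C2 = 4 − 1 = 3 completes the 4 down.
R1C3 = 17 − 12 = 5 completes the 17 across.

7 1 2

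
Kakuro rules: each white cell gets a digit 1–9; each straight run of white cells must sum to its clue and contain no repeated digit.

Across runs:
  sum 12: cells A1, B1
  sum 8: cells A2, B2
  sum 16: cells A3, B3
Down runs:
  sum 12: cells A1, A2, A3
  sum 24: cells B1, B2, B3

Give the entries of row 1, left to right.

4 8

16 in 2 cells must be {7,9}; 24 in 3 cells must be {7,8,9}.
The 8 across and the 24 down share only 7, so B2 = 7.
Given what's placed, B3 must be 9 to fit the 16 across and 24 down.
B1 = 24 − 16 = 8 completes the 24 down.
A2 = 8 − 7 = 1 completes the 8 across.
A3 = 16 − 9 = 7 completes the 16 across.
A1 = 12 − 8 = 4 completes the 12 across.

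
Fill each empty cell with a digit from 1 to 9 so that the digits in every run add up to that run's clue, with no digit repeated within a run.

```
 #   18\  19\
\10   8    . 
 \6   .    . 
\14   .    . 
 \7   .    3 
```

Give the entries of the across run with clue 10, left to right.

R1C2 = 10 − 8 = 2 completes the 10 across.
Given what's placed, R2C2 must be 5 to fit the 6 across and 19 down.
R3C2 = 19 − 10 = 9 completes the 19 down.
R4C1 = 7 − 3 = 4 completes the 7 across.
R2C1 = 6 − 5 = 1 completes the 6 across.
R3C1 = 14 − 9 = 5 completes the 14 across.

8 2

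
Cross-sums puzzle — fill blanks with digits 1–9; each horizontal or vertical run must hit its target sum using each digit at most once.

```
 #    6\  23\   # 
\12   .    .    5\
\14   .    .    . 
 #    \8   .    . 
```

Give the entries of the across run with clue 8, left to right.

23 in 3 cells must be {6,8,9}.
The 8 across and the 23 down share only 6, so R3C2 = 6.
R3C3 = 8 − 6 = 2 completes the 8 across.
R2C3 = 5 − 2 = 3 completes the 5 down.
R2C2 = 9: the only remaining digit allowed by both the 14 across and the 23 down.
R1C2 = 23 − 15 = 8 completes the 23 down.
R2C1 = 14 − 12 = 2 completes the 14 across.
R1C1 = 12 − 8 = 4 completes the 12 across.

6, 2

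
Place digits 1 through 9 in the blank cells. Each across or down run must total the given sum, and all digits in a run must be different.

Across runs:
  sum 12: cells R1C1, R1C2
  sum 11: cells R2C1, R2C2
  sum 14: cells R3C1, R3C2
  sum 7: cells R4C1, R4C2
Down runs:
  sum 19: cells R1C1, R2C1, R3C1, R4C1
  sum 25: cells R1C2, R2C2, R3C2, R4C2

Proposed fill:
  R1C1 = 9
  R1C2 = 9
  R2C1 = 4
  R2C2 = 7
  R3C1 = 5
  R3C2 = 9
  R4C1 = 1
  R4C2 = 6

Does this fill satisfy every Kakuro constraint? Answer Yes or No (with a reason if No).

No — the across run R1C1–R1C2 sums to 18, not 12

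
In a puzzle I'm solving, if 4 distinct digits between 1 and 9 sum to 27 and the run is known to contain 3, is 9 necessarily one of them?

Yes

The only way to make 27 from 4 distinct digits under that restriction is {3,7,8,9}, which contains 9.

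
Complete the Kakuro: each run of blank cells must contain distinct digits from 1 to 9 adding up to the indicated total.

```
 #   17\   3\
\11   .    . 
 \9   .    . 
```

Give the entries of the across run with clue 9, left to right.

8 1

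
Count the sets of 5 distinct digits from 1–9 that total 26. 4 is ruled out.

5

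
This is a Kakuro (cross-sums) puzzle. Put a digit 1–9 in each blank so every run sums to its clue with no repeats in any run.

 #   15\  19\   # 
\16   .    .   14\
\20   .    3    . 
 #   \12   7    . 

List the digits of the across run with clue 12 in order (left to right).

16 in 2 cells must be {7,9}.
R1C2 = 19 − 10 = 9 completes the 19 down.
R3C3 = 12 − 7 = 5 completes the 12 across.
R1C1 = 16 − 9 = 7 completes the 16 across.
R2C1 = 15 − 7 = 8 completes the 15 down.
R2C3 = 20 − 11 = 9 completes the 20 across.

7, 5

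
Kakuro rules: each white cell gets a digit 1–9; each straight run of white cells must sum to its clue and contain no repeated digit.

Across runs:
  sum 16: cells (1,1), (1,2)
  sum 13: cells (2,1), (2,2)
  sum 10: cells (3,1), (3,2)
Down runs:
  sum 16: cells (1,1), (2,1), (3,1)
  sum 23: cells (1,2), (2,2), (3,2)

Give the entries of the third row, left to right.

16 in 2 cells must be {7,9}; 23 in 3 cells must be {6,8,9}.
The 16 across and the 23 down share only 9, so (1,2) = 9.
(1,1) = 16 − 9 = 7 completes the 16 across.
Nothing is forced directly, so branch on (2,2), whose candidates are 6 or 8. If (2,2) = 6: then (2,1) would have to be in {7} for the 13 across but in {1,3,4,5,6,8} for the 16 down — contradiction. So (2,2) = 8.
(2,1) = 13 − 8 = 5 completes the 13 across.
(3,1) = 16 − 12 = 4 completes the 16 down.
(3,2) = 10 − 4 = 6 completes the 10 across.

4 6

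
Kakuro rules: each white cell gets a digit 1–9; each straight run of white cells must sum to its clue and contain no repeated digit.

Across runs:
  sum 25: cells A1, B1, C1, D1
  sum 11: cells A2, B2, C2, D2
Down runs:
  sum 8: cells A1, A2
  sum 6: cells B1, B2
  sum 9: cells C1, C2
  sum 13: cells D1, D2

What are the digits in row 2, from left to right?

1 2 3 5

11 in 4 cells must be {1,2,3,5}.
Only 5 fits D2 under both its across sum 11 and down sum 13.
D1 = 13 − 5 = 8 completes the 13 down.
Nothing is forced directly, so branch on B2, whose candidates are 1 or 2. If B2 = 1: that forces B1 = 5, C1 = 3, after which C2 would have to be in {2,3} for the 11 across but in {6} for the 9 down — contradiction. So B2 = 2.
B1 = 6 − 2 = 4 completes the 6 down.
No cell is forced outright now. A2 can only be 1 or 3 (the digits allowed by both its 11 across and its 8 down). If A2 = 3: then A1 would have to be in {6,7} for the 25 across but in {5} for the 8 down — contradiction. So A2 = 1.
A1 = 8 − 1 = 7 completes the 8 down.
C1 = 25 − 19 = 6 completes the 25 across.
C2 = 11 − 8 = 3 completes the 11 across.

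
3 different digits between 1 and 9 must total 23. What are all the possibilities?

{6,8,9}

3 distinct digits from 1–9 sum between 6 and 24.
Only one set works: {6,8,9}.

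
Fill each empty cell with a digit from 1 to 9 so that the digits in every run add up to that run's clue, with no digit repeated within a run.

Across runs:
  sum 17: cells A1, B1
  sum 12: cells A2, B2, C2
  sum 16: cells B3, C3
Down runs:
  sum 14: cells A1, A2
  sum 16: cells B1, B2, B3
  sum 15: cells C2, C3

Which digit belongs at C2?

17 in 2 cells must be {8,9}; 16 in 2 cells must be {7,9}.
Nothing is forced directly, so branch on B3, whose candidates are 7 or 9. If B3 = 9: then B1 would have to be in {8,9} for the 17 across but in {1,2,3,4,5,6} for the 16 down — contradiction. So B3 = 7.
B1 = 8: the only remaining digit allowed by both the 17 across and the 16 down.
B2 = 16 − 15 = 1 completes the 16 down.
C3 = 16 − 7 = 9 completes the 16 across.
A1 = 17 − 8 = 9 completes the 17 across.
A2 = 14 − 9 = 5 completes the 14 down.
C2 = 12 − 6 = 6 completes the 12 across.

6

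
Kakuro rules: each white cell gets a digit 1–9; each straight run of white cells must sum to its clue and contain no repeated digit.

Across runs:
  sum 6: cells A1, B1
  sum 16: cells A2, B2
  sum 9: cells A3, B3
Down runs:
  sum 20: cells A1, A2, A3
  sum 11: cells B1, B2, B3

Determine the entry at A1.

16 in 2 cells must be {7,9}.
The 16 across and the 11 down share only 7, so B2 = 7.
Given what's placed, B1 must be 1 to fit the 6 across and 11 down.
A2 = 16 − 7 = 9 completes the 16 across.
B3 = 11 − 8 = 3 completes the 11 down.
A1 = 6 − 1 = 5 completes the 6 across.
A3 = 9 − 3 = 6 completes the 9 across.

5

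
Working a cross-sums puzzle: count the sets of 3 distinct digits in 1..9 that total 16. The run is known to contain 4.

2

3 distinct digits from 1–9 sum between 6 and 24.
Keeping only sets containing 4.
Enumerating: {3,4,9}, {4,5,7}.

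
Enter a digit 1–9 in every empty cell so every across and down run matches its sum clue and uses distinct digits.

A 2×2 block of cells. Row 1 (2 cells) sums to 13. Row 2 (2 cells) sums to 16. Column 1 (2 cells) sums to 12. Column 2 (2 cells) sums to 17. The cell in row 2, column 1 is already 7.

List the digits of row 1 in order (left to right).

5 8

16 in 2 cells must be {7,9}; 17 in 2 cells must be {8,9}.
(1,1) = 12 − 7 = 5 completes the 12 down.
(1,2) = 13 − 5 = 8 completes the 13 across.
(2,2) = 16 − 7 = 9 completes the 16 across.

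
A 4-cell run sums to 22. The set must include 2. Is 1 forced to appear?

No

Counterexample: {2,3,8,9} sums to 22 under that restriction without using 1.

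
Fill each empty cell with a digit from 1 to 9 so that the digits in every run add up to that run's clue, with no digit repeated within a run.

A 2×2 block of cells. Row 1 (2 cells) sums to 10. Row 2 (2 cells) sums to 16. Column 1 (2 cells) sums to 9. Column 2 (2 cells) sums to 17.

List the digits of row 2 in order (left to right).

7, 9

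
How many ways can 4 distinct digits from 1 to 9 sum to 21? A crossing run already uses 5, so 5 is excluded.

4 distinct digits from 1–9 sum between 10 and 30.
Dropping sets that contain 5.
Enumerating: {1,3,8,9}, {1,4,7,9}, {2,3,7,9}, {2,4,6,9}, {2,4,7,8}, {3,4,6,8}.

6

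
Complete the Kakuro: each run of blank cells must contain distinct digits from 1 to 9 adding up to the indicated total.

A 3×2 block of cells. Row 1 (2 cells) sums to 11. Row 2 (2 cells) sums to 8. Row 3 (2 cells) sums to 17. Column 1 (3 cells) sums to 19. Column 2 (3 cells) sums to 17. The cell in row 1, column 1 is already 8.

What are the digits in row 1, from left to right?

8, 3

17 in 2 cells must be {8,9}.
(1,2) = 11 − 8 = 3 completes the 11 across.
(3,1) = 9: the only remaining digit allowed by both the 17 across and the 19 down.
(3,2) = 17 − 9 = 8 completes the 17 across.
(2,1) = 19 − 17 = 2 completes the 19 down.
(2,2) = 8 − 2 = 6 completes the 8 across.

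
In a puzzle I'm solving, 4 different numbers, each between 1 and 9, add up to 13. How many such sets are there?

3

4 distinct digits from 1–9 sum between 10 and 30.
Enumerating: {1,2,3,7}, {1,2,4,6}, {1,3,4,5}.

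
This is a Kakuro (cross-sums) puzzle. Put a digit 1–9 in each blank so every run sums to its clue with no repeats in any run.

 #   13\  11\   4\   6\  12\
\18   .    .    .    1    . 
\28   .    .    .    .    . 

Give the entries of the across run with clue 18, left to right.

7 2 3 1 5

4 in 2 cells must be {1,3}.
R1C3 = 3: the only remaining digit allowed by both the 18 across and the 4 down.
R2C3 = 4 − 3 = 1 completes the 4 down.
R2C4 = 6 − 1 = 5 completes the 6 down.
Nothing is forced directly, so branch on R2C5, whose candidates are 7 or 9. If R2C5 = 9: then R1C5 would have to be in {2,4,5,7,8} for the 18 across but in {3} for the 12 down — contradiction. So R2C5 = 7.
R1C5 = 12 − 7 = 5 completes the 12 down.
Given what's placed, R1C1 must be 7 to fit the 18 across and 13 down.
R1C2 = 18 − 16 = 2 completes the 18 across.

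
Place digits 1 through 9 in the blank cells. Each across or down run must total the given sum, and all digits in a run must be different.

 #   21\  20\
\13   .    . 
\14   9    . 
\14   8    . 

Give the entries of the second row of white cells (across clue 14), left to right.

9 5

R1C1 = 21 − 17 = 4 completes the 21 down.
R1C2 = 13 − 4 = 9 completes the 13 across.
R2C2 = 14 − 9 = 5 completes the 14 across.
R3C2 = 14 − 8 = 6 completes the 14 across.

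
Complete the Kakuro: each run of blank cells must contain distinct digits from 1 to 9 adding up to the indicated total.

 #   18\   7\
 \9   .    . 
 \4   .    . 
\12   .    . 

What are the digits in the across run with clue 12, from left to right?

4 in 2 cells must be {1,3}; 7 in 3 cells must be {1,2,4}.
The 4 across and the 7 down share only 1, so R2C2 = 1.
Given what's placed, R3C2 must be 4 to fit the 12 across and 7 down.
R1C2 = 7 − 5 = 2 completes the 7 down.
R2C1 = 4 − 1 = 3 completes the 4 across.
R3C1 = 12 − 4 = 8 completes the 12 across.
R1C1 = 9 − 2 = 7 completes the 9 across.

8, 4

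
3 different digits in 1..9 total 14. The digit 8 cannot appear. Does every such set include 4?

No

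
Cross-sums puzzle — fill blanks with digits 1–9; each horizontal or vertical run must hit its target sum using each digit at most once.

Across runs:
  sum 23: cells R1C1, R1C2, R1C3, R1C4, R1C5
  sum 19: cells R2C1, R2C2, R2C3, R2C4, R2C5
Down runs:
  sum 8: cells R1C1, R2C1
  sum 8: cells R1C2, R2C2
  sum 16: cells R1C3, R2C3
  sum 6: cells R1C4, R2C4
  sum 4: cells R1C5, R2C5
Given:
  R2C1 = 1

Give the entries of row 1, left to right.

7 2 9 4 1

16 in 2 cells must be {7,9}; 4 in 2 cells must be {1,3}.
R1C1 = 8 − 1 = 7 completes the 8 down.
R1C3 = 9: the only remaining digit allowed by both the 23 across and the 16 down.
R1C5 = 1: the only remaining digit allowed by both the 23 across and the 4 down.
R2C3 = 16 − 9 = 7 completes the 16 down.
R2C5 = 4 − 1 = 3 completes the 4 down.
R1C2 = 2: the only remaining digit allowed by both the 23 across and the 8 down.
R1C4 = 23 − 19 = 4 completes the 23 across.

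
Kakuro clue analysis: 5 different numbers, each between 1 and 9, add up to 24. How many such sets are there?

5 distinct digits from 1–9 sum between 15 and 35.

11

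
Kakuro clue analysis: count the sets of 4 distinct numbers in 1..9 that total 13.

3

4 distinct digits from 1–9 sum between 10 and 30.
Enumerating: {1,2,3,7}, {1,2,4,6}, {1,3,4,5}.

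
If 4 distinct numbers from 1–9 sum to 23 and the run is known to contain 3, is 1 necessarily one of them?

Counterexample: {3,4,7,9} sums to 23 under that restriction without using 1.

No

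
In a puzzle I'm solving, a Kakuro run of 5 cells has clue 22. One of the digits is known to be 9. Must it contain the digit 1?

Yes

Every partition of 22 into 5 distinct digits under that restriction includes 1: {1,2,3,7,9}, {1,2,4,6,9}, {1,3,4,5,9}.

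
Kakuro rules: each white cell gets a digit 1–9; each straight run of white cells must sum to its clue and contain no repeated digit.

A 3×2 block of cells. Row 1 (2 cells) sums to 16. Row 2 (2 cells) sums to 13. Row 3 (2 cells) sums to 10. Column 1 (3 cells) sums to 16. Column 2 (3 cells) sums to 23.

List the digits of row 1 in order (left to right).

7 9

16 in 2 cells must be {7,9}; 23 in 3 cells must be {6,8,9}.
The 16 across and the 23 down share only 9, so (1,2) = 9.
(1,1) = 16 − 9 = 7 completes the 16 across.
Nothing is forced directly, so branch on (2,2), whose candidates are 6 or 8. If (2,2) = 6: then (2,1) would have to be in {7} for the 13 across but in {1,3,4,5,6,8} for the 16 down — contradiction. So (2,2) = 8.
(2,1) = 13 − 8 = 5 completes the 13 across.
(3,1) = 16 − 12 = 4 completes the 16 down.
(3,2) = 10 − 4 = 6 completes the 10 across.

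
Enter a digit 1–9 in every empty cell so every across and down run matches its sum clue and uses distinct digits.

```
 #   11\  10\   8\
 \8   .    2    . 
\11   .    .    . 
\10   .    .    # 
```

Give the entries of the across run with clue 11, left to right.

No cell is forced outright now. R1C1 can only be 1 or 5 (the digits allowed by both its 8 across and its 11 down). If R1C1 = 5: that forces R1C3 = 1, R2C3 = 7, after which R2C1 would have to be in {1,3} for the 11 across but in {2,4} for the 11 down — contradiction. So R1C1 = 1.
R1C3 = 8 − 3 = 5 completes the 8 across.
R2C3 = 8 − 5 = 3 completes the 8 down.
No cell is forced outright now. R2C2 can only be 1 or 7 (the digits allowed by both its 11 across and its 10 down). If R2C2 = 7: then R2C1 would have to be in {1} for the 11 across but in {2,3,4,6,7,8} for the 11 down — contradiction. So R2C2 = 1.
R2C1 = 11 − 4 = 7 completes the 11 across.
R3C1 = 11 − 8 = 3 completes the 11 down.
R3C2 = 10 − 3 = 7 completes the 10 across.

7 1 3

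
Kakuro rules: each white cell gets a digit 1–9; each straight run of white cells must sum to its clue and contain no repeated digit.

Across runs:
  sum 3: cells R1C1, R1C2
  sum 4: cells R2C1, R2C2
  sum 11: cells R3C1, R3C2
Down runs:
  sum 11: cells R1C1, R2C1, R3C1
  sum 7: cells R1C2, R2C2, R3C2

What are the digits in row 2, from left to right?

3 1

3 in 2 cells must be {1,2}; 4 in 2 cells must be {1,3}; 7 in 3 cells must be {1,2,4}.
The 4 across and the 7 down share only 1, so R2C2 = 1.
Given what's placed, R1C2 must be 2 to fit the 3 across and 7 down.
R2C1 = 4 − 1 = 3 completes the 4 across.
R3C2 = 7 − 3 = 4 completes the 7 down.
R1C1 = 3 − 2 = 1 completes the 3 across.
R3C1 = 11 − 4 = 7 completes the 11 across.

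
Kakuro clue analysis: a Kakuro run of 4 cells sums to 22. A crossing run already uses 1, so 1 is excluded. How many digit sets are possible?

8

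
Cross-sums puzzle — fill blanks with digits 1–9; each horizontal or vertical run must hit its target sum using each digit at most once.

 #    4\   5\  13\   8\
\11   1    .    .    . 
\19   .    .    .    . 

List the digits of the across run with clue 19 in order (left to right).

3 2 8 6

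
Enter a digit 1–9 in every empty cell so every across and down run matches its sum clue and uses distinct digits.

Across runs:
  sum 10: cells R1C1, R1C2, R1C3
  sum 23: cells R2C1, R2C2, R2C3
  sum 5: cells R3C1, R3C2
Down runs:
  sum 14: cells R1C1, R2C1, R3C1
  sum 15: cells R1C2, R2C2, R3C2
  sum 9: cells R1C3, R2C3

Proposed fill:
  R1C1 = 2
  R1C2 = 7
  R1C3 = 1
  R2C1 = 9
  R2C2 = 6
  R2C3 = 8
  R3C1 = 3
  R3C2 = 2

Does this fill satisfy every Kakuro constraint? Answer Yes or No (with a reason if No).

Across: 2+7+1=10; 9+6+8=23; 3+2=5. Down: 2+9+3=14; 7+6+2=15; 1+8=9. No digit repeats within any run.

Yes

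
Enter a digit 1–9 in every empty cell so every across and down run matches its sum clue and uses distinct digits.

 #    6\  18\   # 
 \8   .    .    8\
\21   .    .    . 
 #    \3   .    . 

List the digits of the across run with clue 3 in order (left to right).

2 1

3 in 2 cells must be {1,2}.
Nothing is forced directly, so branch on R3C2, whose candidates are 1 or 2. If R3C2 = 1: then R1C2 would have to be in {1,2,3,5,6,7} for the 8 across but in {8,9} for the 18 down — contradiction. So R3C2 = 2.
R1C2 = 7: the only remaining digit allowed by both the 8 across and the 18 down.
R2C2 = 18 − 9 = 9 completes the 18 down.
R3C3 = 3 − 2 = 1 completes the 3 across.
R1C1 = 8 − 7 = 1 completes the 8 across.
R2C1 = 6 − 1 = 5 completes the 6 down.
R2C3 = 21 − 14 = 7 completes the 21 across.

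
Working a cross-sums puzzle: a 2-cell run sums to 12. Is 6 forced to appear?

No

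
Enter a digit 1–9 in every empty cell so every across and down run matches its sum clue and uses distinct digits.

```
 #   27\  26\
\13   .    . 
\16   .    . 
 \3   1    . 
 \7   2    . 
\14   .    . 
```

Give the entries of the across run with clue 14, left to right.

16 in 2 cells must be {7,9}; 3 in 2 cells must be {1,2}.
R3C2 = 3 − 1 = 2 completes the 3 across.
R4C2 = 7 − 2 = 5 completes the 7 across.
Nothing is forced directly, so branch on R2C1, whose candidates are 7 or 9. If R2C1 = 9: that forces R2C2 = 7, R5C1 = 8, after which R5C2 would have to be in {6} for the 14 across but in {3,4,8,9} for the 26 down — contradiction. So R2C1 = 7.
R2C2 = 16 − 7 = 9 completes the 16 across.
Given what's placed, R5C2 must be 6 to fit the 14 across and 26 down.
R1C2 = 26 − 22 = 4 completes the 26 down.
R5C1 = 14 − 6 = 8 completes the 14 across.

8 6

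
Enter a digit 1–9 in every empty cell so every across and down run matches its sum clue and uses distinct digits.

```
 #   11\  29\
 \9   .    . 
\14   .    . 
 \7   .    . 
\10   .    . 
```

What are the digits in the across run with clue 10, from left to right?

3, 7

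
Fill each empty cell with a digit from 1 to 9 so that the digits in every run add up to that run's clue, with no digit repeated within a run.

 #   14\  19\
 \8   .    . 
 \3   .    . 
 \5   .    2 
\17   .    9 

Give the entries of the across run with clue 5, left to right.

3 in 2 cells must be {1,2}; 17 in 2 cells must be {8,9}.
R2C2 = 1: the only remaining digit allowed by both the 3 across and the 19 down.
R3C1 = 5 − 2 = 3 completes the 5 across.
R4C1 = 17 − 9 = 8 completes the 17 across.
R1C2 = 19 − 12 = 7 completes the 19 down.
R2C1 = 3 − 1 = 2 completes the 3 across.
R1C1 = 8 − 7 = 1 completes the 8 across.

3 2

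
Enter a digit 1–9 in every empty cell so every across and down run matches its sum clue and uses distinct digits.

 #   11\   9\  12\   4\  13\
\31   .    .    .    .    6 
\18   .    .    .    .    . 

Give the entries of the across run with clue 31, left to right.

9 8 7 1 6

4 in 2 cells must be {1,3}.
R2C5 = 13 − 6 = 7 completes the 13 down.
Nothing is forced directly, so branch on R2C1, whose candidates are 2 or 3 or 5. If R2C1 = 3: that forces R1C1 = 8, R2C3 = 5, R2C4 = 1, R1C3 = 7, after which R1C4 would have to be in {1,9} for the 31 across but in {3} for the 4 down — contradiction. If R2C1 = 5: then R1C1 would have to be in {1,3,4,5,7,8,9} for the 31 across but in {6} for the 11 down — contradiction. So R2C1 = 2.
R1C1 = 11 − 2 = 9 completes the 11 down.
No cell is forced outright now. R2C3 can only be 3 or 5 (the digits allowed by both its 18 across and its 12 down). If R2C3 = 3: then R1C3 would have to be in {1,3,4,5,7,8} for the 31 across but in {9} for the 12 down — contradiction. So R2C3 = 5.
R1C3 = 12 − 5 = 7 completes the 12 down.
Given what's placed, R1C4 must be 1 to fit the 31 across and 4 down.
R2C4 = 4 − 1 = 3 completes the 4 down.
R1C2 = 31 − 23 = 8 completes the 31 across.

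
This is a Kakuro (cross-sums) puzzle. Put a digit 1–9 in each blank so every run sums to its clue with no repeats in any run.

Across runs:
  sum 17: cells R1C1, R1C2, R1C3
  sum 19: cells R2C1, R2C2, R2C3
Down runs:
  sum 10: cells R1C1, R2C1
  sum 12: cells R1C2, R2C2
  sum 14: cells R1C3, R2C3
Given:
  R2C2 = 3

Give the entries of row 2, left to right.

7, 3, 9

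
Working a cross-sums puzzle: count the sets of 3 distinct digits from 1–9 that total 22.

3 distinct digits from 1–9 sum between 6 and 24.
Enumerating: {5,8,9}, {6,7,9}.

2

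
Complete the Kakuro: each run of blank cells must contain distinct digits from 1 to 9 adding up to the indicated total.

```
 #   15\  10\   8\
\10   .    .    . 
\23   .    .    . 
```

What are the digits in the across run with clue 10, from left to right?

23 in 3 cells must be {6,8,9}.
The 23 across and the 8 down share only 6, so R2C3 = 6.
R1C3 = 8 − 6 = 2 completes the 8 down.
Given what's placed, R1C1 must be 7 to fit the 10 across and 15 down.
R1C2 = 10 − 9 = 1 completes the 10 across.
R2C1 = 15 − 7 = 8 completes the 15 down.
R2C2 = 23 − 14 = 9 completes the 23 across.

7, 1, 2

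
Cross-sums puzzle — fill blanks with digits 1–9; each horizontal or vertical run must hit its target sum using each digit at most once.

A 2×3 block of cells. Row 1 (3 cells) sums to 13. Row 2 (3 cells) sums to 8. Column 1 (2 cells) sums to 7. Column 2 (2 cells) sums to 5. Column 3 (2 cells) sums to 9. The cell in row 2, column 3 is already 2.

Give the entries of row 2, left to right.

5, 1, 2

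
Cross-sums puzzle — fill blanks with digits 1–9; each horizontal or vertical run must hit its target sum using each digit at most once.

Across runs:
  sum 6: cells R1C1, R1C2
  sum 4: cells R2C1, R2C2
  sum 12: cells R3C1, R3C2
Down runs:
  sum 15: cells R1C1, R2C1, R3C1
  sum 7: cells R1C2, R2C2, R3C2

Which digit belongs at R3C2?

4

4 in 2 cells must be {1,3}; 7 in 3 cells must be {1,2,4}.
The 4 across and the 7 down share only 1, so R2C2 = 1.
Given what's placed, R3C2 must be 4 to fit the 12 across and 7 down.
R1C2 = 7 − 5 = 2 completes the 7 down.
R2C1 = 4 − 1 = 3 completes the 4 across.
R3C1 = 12 − 4 = 8 completes the 12 across.
R1C1 = 6 − 2 = 4 completes the 6 across.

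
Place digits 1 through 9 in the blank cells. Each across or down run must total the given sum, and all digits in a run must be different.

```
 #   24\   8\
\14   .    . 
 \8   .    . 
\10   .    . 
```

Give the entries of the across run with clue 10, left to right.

8 2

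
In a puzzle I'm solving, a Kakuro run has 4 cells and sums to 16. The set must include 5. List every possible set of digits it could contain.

{1,2,5,8}; {1,3,5,7}; {1,4,5,6}; {2,3,5,6}

4 distinct digits from 1–9 sum between 10 and 30.
Keeping only sets containing 5.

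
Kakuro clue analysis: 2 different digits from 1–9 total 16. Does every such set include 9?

The only way to make 16 from 2 distinct digits is {7,9}, which contains 9.

Yes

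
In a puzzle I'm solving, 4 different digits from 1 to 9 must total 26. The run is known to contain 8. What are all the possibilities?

4 distinct digits from 1–9 sum between 10 and 30.
Keeping only sets containing 8.

{2,7,8,9}; {3,6,8,9}; {4,5,8,9}; {5,6,7,8}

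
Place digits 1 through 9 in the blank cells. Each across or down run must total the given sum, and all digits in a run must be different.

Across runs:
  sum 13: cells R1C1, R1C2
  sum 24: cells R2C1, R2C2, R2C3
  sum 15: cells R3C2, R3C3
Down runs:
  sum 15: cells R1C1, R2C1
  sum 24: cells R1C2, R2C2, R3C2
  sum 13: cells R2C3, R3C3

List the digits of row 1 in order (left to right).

24 in 3 cells must be {7,8,9}.
Nothing is forced directly, so branch on R1C2, whose candidates are 7 or 8 or 9. If R1C2 = 8: then R1C1 would have to be in {5} for the 13 across but in {6,7,8,9} for the 15 down — contradiction. If R1C2 = 9: then R1C1 would have to be in {4} for the 13 across but in {6,7,8,9} for the 15 down — contradiction. So R1C2 = 7.
R1C1 = 13 − 7 = 6 completes the 13 across.
R2C1 = 15 − 6 = 9 completes the 15 down.
R2C2 = 8: the only remaining digit allowed by both the 24 across and the 24 down.
R2C3 = 24 − 17 = 7 completes the 24 across.
R3C2 = 24 − 15 = 9 completes the 24 down.
R3C3 = 15 − 9 = 6 completes the 15 across.

6, 7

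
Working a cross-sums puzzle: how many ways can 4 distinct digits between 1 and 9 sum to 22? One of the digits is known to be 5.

4 distinct digits from 1–9 sum between 10 and 30.
Keeping only sets containing 5.
Enumerating: {1,5,7,9}, {2,5,6,9}, {2,5,7,8}, {3,5,6,8}, {4,5,6,7}.

5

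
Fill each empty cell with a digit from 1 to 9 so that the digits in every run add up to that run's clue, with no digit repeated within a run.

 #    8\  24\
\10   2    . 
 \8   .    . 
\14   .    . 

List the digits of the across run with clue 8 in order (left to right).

1 7

24 in 3 cells must be {7,8,9}.
R1C2 = 10 − 2 = 8 completes the 10 across.
Given what's placed, R2C2 must be 7 to fit the 8 across and 24 down.
R3C1 = 5: the only remaining digit allowed by both the 14 across and the 8 down.
R3C2 = 14 − 5 = 9 completes the 14 across.
R2C1 = 8 − 7 = 1 completes the 8 across.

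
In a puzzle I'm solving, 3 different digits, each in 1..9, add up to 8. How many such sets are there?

3 distinct digits from 1–9 sum between 6 and 24.
Enumerating: {1,2,5}, {1,3,4}.

2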